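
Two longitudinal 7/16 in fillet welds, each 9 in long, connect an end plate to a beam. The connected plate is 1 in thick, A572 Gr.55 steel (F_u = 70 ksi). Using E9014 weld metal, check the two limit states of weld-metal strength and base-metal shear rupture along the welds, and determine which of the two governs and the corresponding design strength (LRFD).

φR_n ≈ 225 kip (weld metal governs)

E90XX → F_EXX = 90 ksi.
t_e = 0.707 × 0.4375 = 0.3093 in; L = 18 in.
Weld metal: φR_n = 0.75 × 0.6 × 90 × 0.3093 × 18 = 225.5 kip.
Base metal (shear rupture): φR_n = 0.75 × 0.6 × 70 × 1 × 18 = 567 kip.
Governing: weld metal.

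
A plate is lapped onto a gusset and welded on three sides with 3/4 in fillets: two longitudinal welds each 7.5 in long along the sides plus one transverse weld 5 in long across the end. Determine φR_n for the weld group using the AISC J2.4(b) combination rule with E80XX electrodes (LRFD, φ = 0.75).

E80XX → F_EXX = 80 ksi.
t_e = 0.707 × 0.75 = 0.5302 in.
R_nwl = 0.6 × 80 × 0.5302 × 15 = 381.8 kips (longitudinal, 2 welds).
R_nwt = 0.6 × 80 × 0.5302 × 5 = 127.3 kips (transverse, base value).
(i) R_nwl + R_nwt = 509 kips; (ii) 0.85 R_nwl + 1.5 R_nwt = 515.4 kips.
R_n = max = 515.4 kips [governs: (ii)]; φR_n = 386.6 kips.

φR_n ≈ 387 kips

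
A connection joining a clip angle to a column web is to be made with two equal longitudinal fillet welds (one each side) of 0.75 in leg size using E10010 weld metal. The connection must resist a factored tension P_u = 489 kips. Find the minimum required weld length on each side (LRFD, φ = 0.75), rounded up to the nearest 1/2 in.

L = 10.5 in on each side

E100XX → F_EXX = 100 ksi.
Throat t_e = 0.707 × 0.75 = 0.5302 in.
φr_n = 0.75 × 0.6 × 100 × 0.5302 = 23.86 kips/in.
L_req = P_u / φr_n = 489 / 23.86 = 20.49 in total.
Per side: 20.49 / 2 = 10.25 in.
Round up → use L = 10.5 in on each side.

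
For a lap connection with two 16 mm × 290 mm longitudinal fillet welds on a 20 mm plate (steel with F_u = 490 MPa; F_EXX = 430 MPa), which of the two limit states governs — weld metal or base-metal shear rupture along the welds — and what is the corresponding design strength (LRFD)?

φR_n ≈ 1270 kN (weld metal governs)

t_e = 0.707 × 16 = 11.31 mm; L = 580 mm.
Weld metal: φR_n = 0.75 × 0.6 × 430 × 11.31 × 580 × 10⁻³ = 1270 kN.
Base metal (shear rupture): φR_n = 0.75 × 0.6 × 490 × 20 × 580 × 10⁻³ = 2558 kN.
Governing: weld metal.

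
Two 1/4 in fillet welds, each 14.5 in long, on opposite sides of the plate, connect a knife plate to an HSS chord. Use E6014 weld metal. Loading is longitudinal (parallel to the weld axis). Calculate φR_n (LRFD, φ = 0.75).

E60XX → F_EXX = 60 ksi.
Effective throat t_e = 0.707 × 0.25 = 0.1767 in.
Total length L = 29 in; A_we = 0.1767 × 29 = 5.126 in².
F_nw = 0.6 F_EXX = 0.6 × 60 = 36 ksi.
φR_n = 0.75 × 36 × 5.126 = 138.4 kips.

φR_n ≈ 138 kips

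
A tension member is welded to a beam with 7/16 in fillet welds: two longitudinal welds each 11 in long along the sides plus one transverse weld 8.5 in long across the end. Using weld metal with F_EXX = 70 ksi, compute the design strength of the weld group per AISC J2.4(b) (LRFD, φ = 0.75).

t_e = 0.707 × 0.4375 = 0.3093 in.
R_nwl = 0.6 × 70 × 0.3093 × 22 = 285.8 kip (longitudinal, 2 welds).
R_nwt = 0.6 × 70 × 0.3093 × 8.5 = 110.4 kip (transverse, base value).
(i) R_nwl + R_nwt = 396.2 kip; (ii) 0.85 R_nwl + 1.5 R_nwt = 408.6 kip.
R_n = max = 408.6 kip [governs: (ii)]; φR_n = 306.4 kip.

φR_n ≈ 306 kip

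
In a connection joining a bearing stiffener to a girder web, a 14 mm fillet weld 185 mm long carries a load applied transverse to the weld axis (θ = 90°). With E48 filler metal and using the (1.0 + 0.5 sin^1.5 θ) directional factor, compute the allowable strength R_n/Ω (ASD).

R_n/Ω ≈ 396 kN

E48XX → F_EXX = 480 MPa.
t_e = 0.707 × 14 = 9.898 mm; A_we = 9.898 × 185 = 1831 mm².
Directional factor: 1.0 + 0.5 sin^1.5(90°) = 1.5.
F_nw = 0.6 × 480 × 1.5 = 432 MPa.
R_n/Ω = (432 × 1831) / 2.0 × 10⁻³ = 395.5 kN.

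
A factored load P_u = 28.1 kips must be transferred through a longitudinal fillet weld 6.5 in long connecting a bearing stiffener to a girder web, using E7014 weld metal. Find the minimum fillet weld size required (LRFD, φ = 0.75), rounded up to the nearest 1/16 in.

E70XX → F_EXX = 70 ksi.
Total weld length L = 6.5 in.
Required throat t_e = P_u / (φ × 0.6 F_EXX × L) = 28.1 / (0.75 × 0.6 × 70 × 6.5) = 0.1372 in.
Required leg w = t_e / 0.707 = 0.1941 in → use 1/4 in.

w = 1/4 in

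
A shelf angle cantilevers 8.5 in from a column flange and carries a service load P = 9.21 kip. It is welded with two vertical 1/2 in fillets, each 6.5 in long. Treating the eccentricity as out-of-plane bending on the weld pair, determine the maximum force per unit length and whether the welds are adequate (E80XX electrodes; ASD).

f_max ≈ 5.6 kip/in; adequate

E80XX → F_EXX = 80 ksi.
L_w = 2 × 6.5 = 13 in; section modulus (unit throat) S = 2 × L²/6 = 14.08 in².
Direct shear f_v = P/L_w = 9.21/13 = 0.7085 kip/in.
Moment M = P × e = 9.21 × 8.5 = 78.285 kip·in; bending f_b = M/S = 5.559 kip/in.
f_max = √(f_v² + f_b²) = √(0.7085² + 5.559²) = 5.604 kip/in.
r_n/Ω = (1/2.0) × 0.6 × 80 × (0.707 × 0.5) = 8.484 kip/in → adequate.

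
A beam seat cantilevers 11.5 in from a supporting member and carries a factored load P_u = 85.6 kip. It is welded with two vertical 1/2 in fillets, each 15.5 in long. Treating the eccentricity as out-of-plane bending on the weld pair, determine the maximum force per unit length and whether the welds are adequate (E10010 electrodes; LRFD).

E100XX → F_EXX = 100 ksi.
L_w = 2 × 15.5 = 31 in; section modulus (unit throat) S = 2 × L²/6 = 80.08 in².
Direct shear f_v = P/L_w = 85.6/31 = 2.761 kip/in.
Moment M = P × e = 85.6 × 11.5 = 984.4 kip·in; bending f_b = M/S = 12.29 kip/in.
f_max = √(f_v² + f_b²) = √(2.761² + 12.29²) = 12.6 kip/in.
φr_n = 0.75 × 0.6 × 100 × (0.707 × 0.5) = 15.91 kip/in → adequate.

f_max ≈ 12.6 kip/in; adequate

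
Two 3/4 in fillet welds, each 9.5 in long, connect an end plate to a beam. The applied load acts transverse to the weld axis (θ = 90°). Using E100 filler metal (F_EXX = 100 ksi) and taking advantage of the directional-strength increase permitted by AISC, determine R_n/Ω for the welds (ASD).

R_n/Ω ≈ 453 kips

t_e = 0.707 × 0.75 = 0.5302 in; A_we = 0.5302 × 19 = 10.07 in².
Directional factor: 1.0 + 0.5 sin^1.5(90°) = 1.5.
F_nw = 0.6 × 100 × 1.5 = 90 ksi.
R_n/Ω = (90 × 10.07) / 2.0 = 453.4 kips.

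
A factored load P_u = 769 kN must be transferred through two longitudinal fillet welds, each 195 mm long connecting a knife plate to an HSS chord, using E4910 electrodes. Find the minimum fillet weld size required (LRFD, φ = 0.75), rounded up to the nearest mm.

w = 13 mm

E49XX → F_EXX = 490 MPa.
Total weld length L = 390 mm.
Required throat t_e = P_u / (φ × 0.6 F_EXX × L) = 769 / (0.75 × 0.6 × 490 × 390 × 10⁻³) = 8.942 mm.
Required leg w = t_e / 0.707 = 12.65 mm → use 13 mm.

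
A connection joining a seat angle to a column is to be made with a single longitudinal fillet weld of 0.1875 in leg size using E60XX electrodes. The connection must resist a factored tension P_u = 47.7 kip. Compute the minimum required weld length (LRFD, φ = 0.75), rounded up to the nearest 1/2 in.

E60XX → F_EXX = 60 ksi.
Throat t_e = 0.707 × 0.1875 = 0.1326 in.
φr_n = 0.75 × 0.6 × 60 × 0.1326 = 3.579 kip/in.
L_req = P_u / φr_n = 47.7 / 3.579 = 13.33 in total.
Round up → use L = 13.5 in.

L = 13.5 in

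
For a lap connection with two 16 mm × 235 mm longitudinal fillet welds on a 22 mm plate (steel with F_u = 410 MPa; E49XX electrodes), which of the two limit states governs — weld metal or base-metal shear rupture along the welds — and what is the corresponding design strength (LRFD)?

φR_n ≈ 1170 kN (weld metal governs)

E49XX → F_EXX = 490 MPa.
t_e = 0.707 × 16 = 11.31 mm; L = 470 mm.
Weld metal: φR_n = 0.75 × 0.6 × 490 × 11.31 × 470 × 10⁻³ = 1172 kN.
Base metal (shear rupture): φR_n = 0.75 × 0.6 × 410 × 22 × 470 × 10⁻³ = 1908 kN.
Governing: weld metal.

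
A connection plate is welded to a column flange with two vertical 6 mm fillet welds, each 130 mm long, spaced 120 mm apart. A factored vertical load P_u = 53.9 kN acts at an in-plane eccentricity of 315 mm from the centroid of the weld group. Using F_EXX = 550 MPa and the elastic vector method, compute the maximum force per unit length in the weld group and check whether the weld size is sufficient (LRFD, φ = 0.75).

Total weld length L_w = 260 mm. Treat welds as unit-width lines.
Polar moment about centroid: J = 2[d³/12 + d(b/2)²] = 2[130³/12 + 130×60²] = 1302000 mm³.
Direct shear f_v = P/L_w = 53.9×10³ / 260 = 207.3 N/mm (vertical).
Torsion M = P·e = 53.9×10³ × 315 = 16978000 N·mm.
Critical point at (x, y) = (60, 65) from centroid. f_tx = M·y/J = 847.5 N/mm; f_ty = M·x/J = 782.3 N/mm.
Resultant f_max = √[f_tx² + (f_v + f_ty)²] = √[847.5² + (207.3 + 782.3)²] = 1303 N/mm.
Capacity per unit length: φr_n = 0.75 × 0.6 × 550 × (0.707 × 6) = 1050 N/mm.
1303 > 1050 → NOT adequate.

f_max ≈ 1300 N/mm; NOT adequate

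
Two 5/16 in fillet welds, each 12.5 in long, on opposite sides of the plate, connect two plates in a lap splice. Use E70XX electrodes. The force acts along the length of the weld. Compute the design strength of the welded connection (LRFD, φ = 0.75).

E70XX → F_EXX = 70 ksi.
Effective throat t_e = 0.707 × 0.3125 = 0.2209 in.
Total length L = 25 in; A_we = 0.2209 × 25 = 5.523 in².
F_nw = 0.6 F_EXX = 0.6 × 70 = 42 ksi.
φR_n = 0.75 × 42 × 5.523 = 174 kip.

φR_n ≈ 174 kip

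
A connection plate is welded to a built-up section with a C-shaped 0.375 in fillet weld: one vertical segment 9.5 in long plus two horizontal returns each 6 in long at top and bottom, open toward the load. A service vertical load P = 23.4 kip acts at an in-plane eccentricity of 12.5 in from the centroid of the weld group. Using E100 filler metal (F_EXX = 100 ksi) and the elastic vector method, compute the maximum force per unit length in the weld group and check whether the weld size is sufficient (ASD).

f_max ≈ 5.21 kip/in; adequate

Total weld length L_w = 21.5 in. Treat welds as unit-width lines.
Centroid: x̄ = 2×6×3 / 21.5 = 1.674 in from the vertical weld.
Polar moment about centroid: J = I_x + I_y = [9.5³/12 + 2×6×4.75²] + [9.5×1.674² + 2(6³/12 + 6×1.326²)] = 425.9 in³.
Direct shear f_v = P/L_w = 23.4 / 21.5 = 1.088 kip/in (vertical).
Torsion M = P·e = 23.4 × 12.5 = 292.5 kip·in.
Critical point at (x, y) = (4.326, 4.75) from centroid. f_tx = M·y/J = 3.262 kip/in; f_ty = M·x/J = 2.971 kip/in.
Resultant f_max = √[f_tx² + (f_v + f_ty)²] = √[3.262² + (1.088 + 2.971)²] = 5.207 kip/in.
Capacity per unit length: r_n/Ω = (1/2.0) × 0.6 × 100 × (0.707 × 0.375) = 7.954 kip/in.
5.207 ≤ 7.954 → adequate.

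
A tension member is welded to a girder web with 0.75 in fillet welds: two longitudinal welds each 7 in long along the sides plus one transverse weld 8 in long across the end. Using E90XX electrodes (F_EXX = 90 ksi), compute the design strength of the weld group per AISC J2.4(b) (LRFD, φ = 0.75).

φR_n ≈ 513 kip

t_e = 0.707 × 0.75 = 0.5302 in.
R_nwl = 0.6 × 90 × 0.5302 × 14 = 400.9 kip (longitudinal, 2 welds).
R_nwt = 0.6 × 90 × 0.5302 × 8 = 229.1 kip (transverse, base value).
(i) R_nwl + R_nwt = 629.9 kip; (ii) 0.85 R_nwl + 1.5 R_nwt = 684.3 kip.
R_n = max = 684.3 kip [governs: (ii)]; φR_n = 513.3 kip.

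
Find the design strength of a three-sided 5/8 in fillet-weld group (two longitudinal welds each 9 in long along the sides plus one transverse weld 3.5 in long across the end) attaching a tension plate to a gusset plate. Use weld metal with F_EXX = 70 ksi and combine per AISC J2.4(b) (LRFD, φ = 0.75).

t_e = 0.707 × 0.625 = 0.4419 in.
R_nwl = 0.6 × 70 × 0.4419 × 18 = 334.1 kips (longitudinal, 2 welds).
R_nwt = 0.6 × 70 × 0.4419 × 3.5 = 64.96 kips (transverse, base value).
(i) R_nwl + R_nwt = 399 kips; (ii) 0.85 R_nwl + 1.5 R_nwt = 381.4 kips.
R_n = max = 399 kips [governs: (i)]; φR_n = 299.3 kips.

φR_n ≈ 299 kips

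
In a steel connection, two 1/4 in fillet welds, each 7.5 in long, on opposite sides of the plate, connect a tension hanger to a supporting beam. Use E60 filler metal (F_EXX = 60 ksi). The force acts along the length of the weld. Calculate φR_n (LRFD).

φR_n ≈ 71.6 kip

Effective throat t_e = 0.707 × 0.25 = 0.1767 in.
Total length L = 15 in; A_we = 0.1767 × 15 = 2.651 in².
F_nw = 0.6 F_EXX = 0.6 × 60 = 36 ksi.
φR_n = 0.75 × 36 × 2.651 = 71.58 kip.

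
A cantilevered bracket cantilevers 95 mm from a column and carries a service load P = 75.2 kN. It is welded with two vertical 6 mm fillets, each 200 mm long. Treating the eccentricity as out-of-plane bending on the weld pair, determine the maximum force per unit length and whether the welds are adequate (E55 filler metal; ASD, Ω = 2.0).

E55XX → F_EXX = 550 MPa.
L_w = 2 × 200 = 400 mm; section modulus (unit throat) S = 2 × L²/6 = 13330 mm².
Direct shear f_v = P/L_w = 75.2×10³/400 = 188 N/mm.
Moment M = P × e = 75.2×10³ × 95 = 7144000 N·mm; bending f_b = M/S = 535.8 N/mm.
f_max = √(f_v² + f_b²) = √(188² + 535.8²) = 567.8 N/mm.
r_n/Ω = (1/2.0) × 0.6 × 550 × (0.707 × 6) = 699.9 N/mm → adequate.

f_max ≈ 568 N/mm; adequate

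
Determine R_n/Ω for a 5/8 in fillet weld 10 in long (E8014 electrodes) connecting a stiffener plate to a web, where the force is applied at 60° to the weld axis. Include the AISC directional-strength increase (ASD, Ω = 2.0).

E80XX → F_EXX = 80 ksi.
t_e = 0.707 × 0.625 = 0.4419 in; A_we = 0.4419 × 10 = 4.419 in².
Directional factor: 1.0 + 0.5 sin^1.5(60°) = 1.403.
F_nw = 0.6 × 80 × 1.403 = 67.34 ksi.
R_n/Ω = (67.34 × 4.419) / 2.0 = 148.8 kip.

R_n/Ω ≈ 149 kip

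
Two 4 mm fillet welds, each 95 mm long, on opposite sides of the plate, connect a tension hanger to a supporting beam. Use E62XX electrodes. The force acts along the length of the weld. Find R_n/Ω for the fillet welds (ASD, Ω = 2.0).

E62XX → F_EXX = 620 MPa.
Effective throat t_e = 0.707 × 4 = 2.828 mm.
Total length L = 190 mm; A_we = 2.828 × 190 = 537.3 mm².
F_nw = 0.6 F_EXX = 0.6 × 620 = 372 MPa.
R_n = 372 × 537.3 × 10⁻³ = 199.9 kN; R_n/Ω = 199.9/2.0 = 99.94 kN.

R_n/Ω ≈ 99.9 kN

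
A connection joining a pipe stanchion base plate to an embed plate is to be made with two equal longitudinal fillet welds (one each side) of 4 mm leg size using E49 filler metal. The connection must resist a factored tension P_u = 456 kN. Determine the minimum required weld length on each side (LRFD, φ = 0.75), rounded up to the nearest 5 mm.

E49XX → F_EXX = 490 MPa.
Throat t_e = 0.707 × 4 = 2.828 mm.
φr_n = 0.75 × 0.6 × 490 × 2.828 × 10⁻³ = 0.6236 kN/mm.
L_req = P_u / φr_n = 456 / 0.6236 = 731.3 mm total.
Per side: 731.3 / 2 = 365.6 mm.
Round up → use L = 370 mm on each side.

L = 370 mm on each side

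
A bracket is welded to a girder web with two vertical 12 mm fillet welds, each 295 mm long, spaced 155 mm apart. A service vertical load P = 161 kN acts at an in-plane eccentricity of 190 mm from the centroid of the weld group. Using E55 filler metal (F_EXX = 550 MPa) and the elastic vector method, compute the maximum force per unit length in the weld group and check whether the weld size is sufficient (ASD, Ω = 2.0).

Total weld length L_w = 590 mm. Treat welds as unit-width lines.
Polar moment about centroid: J = 2[d³/12 + d(b/2)²] = 2[295³/12 + 295×77.5²] = 7822000 mm³.
Direct shear f_v = P/L_w = 161×10³ / 590 = 272.9 N/mm (vertical).
Torsion M = P·e = 161×10³ × 190 = 30590000 N·mm.
Critical point at (x, y) = (77.5, 147.5) from centroid. f_tx = M·y/J = 576.8 N/mm; f_ty = M·x/J = 303.1 N/mm.
Resultant f_max = √[f_tx² + (f_v + f_ty)²] = √[576.8² + (272.9 + 303.1)²] = 815.1 N/mm.
Capacity per unit length: r_n/Ω = (1/2.0) × 0.6 × 550 × (0.707 × 12) = 1400 N/mm.
815.1 ≤ 1400 → adequate.

f_max ≈ 815 N/mm; adequate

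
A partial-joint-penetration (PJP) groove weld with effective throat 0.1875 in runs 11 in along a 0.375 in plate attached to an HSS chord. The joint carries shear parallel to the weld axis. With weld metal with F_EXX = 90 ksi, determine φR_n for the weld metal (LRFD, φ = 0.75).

φR_n ≈ 83.5 kips

Effective throat (given) t_e = 0.1875 in.
A_we = 0.1875 × 11 = 2.062 in².
F_nw = 0.6 F_EXX = 54 ksi.
φR_n = 0.75 × 54 × 2.062 = 83.53 kips.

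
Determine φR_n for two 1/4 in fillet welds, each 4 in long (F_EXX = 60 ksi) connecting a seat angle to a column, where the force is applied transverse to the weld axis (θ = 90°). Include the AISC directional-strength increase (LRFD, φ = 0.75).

t_e = 0.707 × 0.25 = 0.1767 in; A_we = 0.1767 × 8 = 1.414 in².
Directional factor: 1.0 + 0.5 sin^1.5(90°) = 1.5.
F_nw = 0.6 × 60 × 1.5 = 54 ksi.
φR_n = 0.75 × 54 × 1.414 = 57.27 kips.

φR_n ≈ 57.3 kips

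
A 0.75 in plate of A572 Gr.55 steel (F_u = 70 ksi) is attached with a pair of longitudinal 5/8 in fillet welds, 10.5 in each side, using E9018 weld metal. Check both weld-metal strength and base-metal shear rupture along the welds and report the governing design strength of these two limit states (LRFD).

φR_n ≈ 376 kip (weld metal governs)

E90XX → F_EXX = 90 ksi.
t_e = 0.707 × 0.625 = 0.4419 in; L = 21 in.
Weld metal: φR_n = 0.75 × 0.6 × 90 × 0.4419 × 21 = 375.8 kip.
Base metal (shear rupture): φR_n = 0.75 × 0.6 × 70 × 0.75 × 21 = 496.1 kip.
Governing: weld metal.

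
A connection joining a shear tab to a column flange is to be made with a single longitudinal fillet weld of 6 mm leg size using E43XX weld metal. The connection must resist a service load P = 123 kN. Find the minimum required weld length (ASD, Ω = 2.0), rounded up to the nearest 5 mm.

E43XX → F_EXX = 430 MPa.
Throat t_e = 0.707 × 6 = 4.242 mm.
r_n/Ω = (0.6 × 430 × 4.242) / 2.0 = 547.2 N/mm = 0.5472 kN/mm.
L_req = P / (r_n/Ω) = 123 / 0.5472 = 224.8 mm total.
Round up → use L = 225 mm.

L = 225 mm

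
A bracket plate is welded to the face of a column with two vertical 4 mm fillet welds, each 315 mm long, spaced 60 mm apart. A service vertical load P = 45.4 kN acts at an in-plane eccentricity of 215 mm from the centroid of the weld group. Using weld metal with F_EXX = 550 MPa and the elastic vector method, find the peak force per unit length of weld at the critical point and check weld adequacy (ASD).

f_max ≈ 293 N/mm; adequate

Total weld length L_w = 630 mm. Treat welds as unit-width lines.
Polar moment about centroid: J = 2[d³/12 + d(b/2)²] = 2[315³/12 + 315×30²] = 5776000 mm³.
Direct shear f_v = P/L_w = 45.4×10³ / 630 = 72.06 N/mm (vertical).
Torsion M = P·e = 45.4×10³ × 215 = 9761000 N·mm.
Critical point at (x, y) = (30, 157.5) from centroid. f_tx = M·y/J = 266.1 N/mm; f_ty = M·x/J = 50.69 N/mm.
Resultant f_max = √[f_tx² + (f_v + f_ty)²] = √[266.1² + (72.06 + 50.69)²] = 293.1 N/mm.
Capacity per unit length: r_n/Ω = (1/2.0) × 0.6 × 550 × (0.707 × 4) = 466.6 N/mm.
293.1 ≤ 466.6 → adequate.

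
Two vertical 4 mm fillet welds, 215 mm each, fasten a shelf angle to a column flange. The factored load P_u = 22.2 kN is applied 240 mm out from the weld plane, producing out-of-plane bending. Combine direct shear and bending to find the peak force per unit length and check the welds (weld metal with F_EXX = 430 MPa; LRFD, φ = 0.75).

L_w = 2 × 215 = 430 mm; section modulus (unit throat) S = 2 × L²/6 = 15410 mm².
Direct shear f_v = P/L_w = 22.2×10³/430 = 51.63 N/mm.
Moment M = P × e = 22.2×10³ × 240 = 5328000 N·mm; bending f_b = M/S = 345.8 N/mm.
f_max = √(f_v² + f_b²) = √(51.63² + 345.8²) = 349.6 N/mm.
φr_n = 0.75 × 0.6 × 430 × (0.707 × 4) = 547.2 N/mm → adequate.

f_max ≈ 350 N/mm; adequate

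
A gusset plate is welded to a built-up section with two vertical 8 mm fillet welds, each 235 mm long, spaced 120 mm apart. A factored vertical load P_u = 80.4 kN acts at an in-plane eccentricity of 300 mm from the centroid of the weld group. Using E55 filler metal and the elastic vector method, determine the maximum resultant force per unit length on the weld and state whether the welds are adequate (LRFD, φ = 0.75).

f_max ≈ 916 N/mm; adequate

E55XX → F_EXX = 550 MPa.
Total weld length L_w = 470 mm. Treat welds as unit-width lines.
Polar moment about centroid: J = 2[d³/12 + d(b/2)²] = 2[235³/12 + 235×60²] = 3855000 mm³.
Direct shear f_v = P/L_w = 80.4×10³ / 470 = 171.1 N/mm (vertical).
Torsion M = P·e = 80.4×10³ × 300 = 24120000 N·mm.
Critical point at (x, y) = (60, 117.5) from centroid. f_tx = M·y/J = 735.2 N/mm; f_ty = M·x/J = 375.4 N/mm.
Resultant f_max = √[f_tx² + (f_v + f_ty)²] = √[735.2² + (171.1 + 375.4)²] = 916 N/mm.
Capacity per unit length: φr_n = 0.75 × 0.6 × 550 × (0.707 × 8) = 1400 N/mm.
916 ≤ 1400 → adequate.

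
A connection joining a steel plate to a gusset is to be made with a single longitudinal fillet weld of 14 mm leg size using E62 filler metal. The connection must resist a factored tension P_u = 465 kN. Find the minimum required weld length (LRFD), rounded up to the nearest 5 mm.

E62XX → F_EXX = 620 MPa.
Throat t_e = 0.707 × 14 = 9.898 mm.
φr_n = 0.75 × 0.6 × 620 × 9.898 × 10⁻³ = 2.762 kN/mm.
L_req = P_u / φr_n = 465 / 2.762 = 168.4 mm total.
Round up → use L = 170 mm.

L = 170 mm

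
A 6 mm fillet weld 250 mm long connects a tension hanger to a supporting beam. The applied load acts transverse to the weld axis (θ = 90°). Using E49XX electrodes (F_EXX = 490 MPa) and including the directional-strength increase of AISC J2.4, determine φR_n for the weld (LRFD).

φR_n ≈ 351 kN

t_e = 0.707 × 6 = 4.242 mm; A_we = 4.242 × 250 = 1060 mm².
Directional factor: 1.0 + 0.5 sin^1.5(90°) = 1.5.
F_nw = 0.6 × 490 × 1.5 = 441 MPa.
φR_n = 0.75 × 441 × 1060 × 10⁻³ = 350.8 kN.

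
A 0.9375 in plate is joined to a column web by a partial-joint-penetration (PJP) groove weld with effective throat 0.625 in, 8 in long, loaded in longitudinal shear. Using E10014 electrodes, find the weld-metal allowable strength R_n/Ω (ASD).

R_n/Ω ≈ 150 kips

E100XX → F_EXX = 100 ksi.
Effective throat (given) t_e = 0.625 in.
A_we = 0.625 × 8 = 5 in².
F_nw = 0.6 F_EXX = 60 ksi.
R_n/Ω = (60 × 5) / 2.0 = 150 kips.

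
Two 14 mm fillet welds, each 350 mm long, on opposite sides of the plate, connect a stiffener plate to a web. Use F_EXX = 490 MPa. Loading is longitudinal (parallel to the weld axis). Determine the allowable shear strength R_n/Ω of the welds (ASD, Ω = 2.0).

Effective throat t_e = 0.707 × 14 = 9.898 mm.
Total length L = 700 mm; A_we = 9.898 × 700 = 6929 mm².
F_nw = 0.6 F_EXX = 0.6 × 490 = 294 MPa.
R_n = 294 × 6929 × 10⁻³ = 2037 kN; R_n/Ω = 2037/2.0 = 1019 kN.

R_n/Ω ≈ 1020 kN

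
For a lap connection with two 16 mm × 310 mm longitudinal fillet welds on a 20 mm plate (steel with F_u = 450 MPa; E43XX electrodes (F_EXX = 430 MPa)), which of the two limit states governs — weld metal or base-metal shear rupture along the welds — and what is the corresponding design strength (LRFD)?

t_e = 0.707 × 16 = 11.31 mm; L = 620 mm.
Weld metal: φR_n = 0.75 × 0.6 × 430 × 11.31 × 620 × 10⁻³ = 1357 kN.
Base metal (shear rupture): φR_n = 0.75 × 0.6 × 450 × 20 × 620 × 10⁻³ = 2511 kN.
Governing: weld metal.

φR_n ≈ 1360 kN (weld metal governs)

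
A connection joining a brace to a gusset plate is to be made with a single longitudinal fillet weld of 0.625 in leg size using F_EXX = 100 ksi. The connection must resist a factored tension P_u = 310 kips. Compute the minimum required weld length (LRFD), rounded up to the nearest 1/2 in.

L = 16 in

Throat t_e = 0.707 × 0.625 = 0.4419 in.
φr_n = 0.75 × 0.6 × 100 × 0.4419 = 19.88 kips/in.
L_req = P_u / φr_n = 310 / 19.88 = 15.59 in total.
Round up → use L = 16 in.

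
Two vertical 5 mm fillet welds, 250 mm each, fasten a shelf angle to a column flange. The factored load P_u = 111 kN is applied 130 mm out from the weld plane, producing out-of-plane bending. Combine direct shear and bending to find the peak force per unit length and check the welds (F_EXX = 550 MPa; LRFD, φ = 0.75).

f_max ≈ 727 N/mm; adequate

L_w = 2 × 250 = 500 mm; section modulus (unit throat) S = 2 × L²/6 = 20830 mm².
Direct shear f_v = P/L_w = 111×10³/500 = 222 N/mm.
Moment M = P × e = 111×10³ × 130 = 14430000 N·mm; bending f_b = M/S = 692.6 N/mm.
f_max = √(f_v² + f_b²) = √(222² + 692.6²) = 727.3 N/mm.
φr_n = 0.75 × 0.6 × 550 × (0.707 × 5) = 874.9 N/mm → adequate.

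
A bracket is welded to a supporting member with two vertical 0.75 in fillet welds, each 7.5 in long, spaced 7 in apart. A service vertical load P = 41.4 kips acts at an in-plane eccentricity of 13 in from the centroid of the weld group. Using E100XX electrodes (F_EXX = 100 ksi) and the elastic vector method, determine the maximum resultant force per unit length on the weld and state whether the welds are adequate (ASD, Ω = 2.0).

Total weld length L_w = 15 in. Treat welds as unit-width lines.
Polar moment about centroid: J = 2[d³/12 + d(b/2)²] = 2[7.5³/12 + 7.5×3.5²] = 254.1 in³.
Direct shear f_v = P/L_w = 41.4 / 15 = 2.76 kip/in (vertical).
Torsion M = P·e = 41.4 × 13 = 538.2 kip·in.
Critical point at (x, y) = (3.5, 3.75) from centroid. f_tx = M·y/J = 7.944 kip/in; f_ty = M·x/J = 7.414 kip/in.
Resultant f_max = √[f_tx² + (f_v + f_ty)²] = √[7.944² + (2.76 + 7.414)²] = 12.91 kip/in.
Capacity per unit length: r_n/Ω = (1/2.0) × 0.6 × 100 × (0.707 × 0.75) = 15.91 kip/in.
12.91 ≤ 15.91 → adequate.

f_max ≈ 12.9 kip/in; adequate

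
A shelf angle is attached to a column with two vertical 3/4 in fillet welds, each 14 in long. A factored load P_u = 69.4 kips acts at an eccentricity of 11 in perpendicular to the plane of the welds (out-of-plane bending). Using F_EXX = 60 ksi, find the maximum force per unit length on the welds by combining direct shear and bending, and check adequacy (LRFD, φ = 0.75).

f_max ≈ 11.9 kip/in; adequate

L_w = 2 × 14 = 28 in; section modulus (unit throat) S = 2 × L²/6 = 65.33 in².
Direct shear f_v = P/L_w = 69.4/28 = 2.479 kip/in.
Moment M = P × e = 69.4 × 11 = 763.4 kip·in; bending f_b = M/S = 11.68 kip/in.
f_max = √(f_v² + f_b²) = √(2.479² + 11.68²) = 11.94 kip/in.
φr_n = 0.75 × 0.6 × 60 × (0.707 × 0.75) = 14.32 kip/in → adequate.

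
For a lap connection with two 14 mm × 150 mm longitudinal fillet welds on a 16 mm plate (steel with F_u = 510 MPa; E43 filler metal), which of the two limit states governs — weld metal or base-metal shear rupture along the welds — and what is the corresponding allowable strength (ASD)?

E43XX → F_EXX = 430 MPa.
t_e = 0.707 × 14 = 9.898 mm; L = 300 mm.
Weld metal: R_n/Ω = (1/2.0) × 0.6 × 430 × 9.898 × 300 × 10⁻³ = 383.1 kN.
Base metal (shear rupture): R_n/Ω = (1/2.0) × 0.6 × 510 × 16 × 300 × 10⁻³ = 734.4 kN.
Governing: weld metal.

R_n/Ω ≈ 383 kN (weld metal governs)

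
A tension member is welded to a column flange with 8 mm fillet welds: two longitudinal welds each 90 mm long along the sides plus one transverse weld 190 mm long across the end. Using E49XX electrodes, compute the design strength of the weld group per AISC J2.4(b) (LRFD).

φR_n ≈ 546 kN

E49XX → F_EXX = 490 MPa.
t_e = 0.707 × 8 = 5.656 mm.
R_nwl = 0.6 × 490 × 5.656 × 180 × 10⁻³ = 299.3 kN (longitudinal, 2 welds).
R_nwt = 0.6 × 490 × 5.656 × 190 × 10⁻³ = 315.9 kN (transverse, base value).
(i) R_nwl + R_nwt = 615.3 kN; (ii) 0.85 R_nwl + 1.5 R_nwt = 728.3 kN.
R_n = max = 728.3 kN [governs: (ii)]; φR_n = 546.3 kN.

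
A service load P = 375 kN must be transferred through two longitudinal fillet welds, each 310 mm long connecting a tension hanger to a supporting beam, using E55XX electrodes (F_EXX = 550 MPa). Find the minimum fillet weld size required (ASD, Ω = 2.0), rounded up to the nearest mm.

Total weld length L = 620 mm.
Required throat t_e = P × Ω / (0.6 F_EXX × L) = 375 × 2.0 / (0.6 × 550 × 620 × 10⁻³) = 3.666 mm.
Required leg w = t_e / 0.707 = 5.185 mm → use 6 mm.

w = 6 mm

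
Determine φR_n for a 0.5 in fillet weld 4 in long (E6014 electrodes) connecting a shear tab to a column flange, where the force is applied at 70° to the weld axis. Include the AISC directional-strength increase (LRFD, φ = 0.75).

φR_n ≈ 55.6 kips

E60XX → F_EXX = 60 ksi.
t_e = 0.707 × 0.5 = 0.3535 in; A_we = 0.3535 × 4 = 1.414 in².
Directional factor: 1.0 + 0.5 sin^1.5(70°) = 1.455.
F_nw = 0.6 × 60 × 1.455 = 52.4 ksi.
φR_n = 0.75 × 52.4 × 1.414 = 55.57 kips.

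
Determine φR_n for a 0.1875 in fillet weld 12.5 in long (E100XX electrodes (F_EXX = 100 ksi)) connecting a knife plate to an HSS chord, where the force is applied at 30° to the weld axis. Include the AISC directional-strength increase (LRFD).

t_e = 0.707 × 0.1875 = 0.1326 in; A_we = 0.1326 × 12.5 = 1.657 in².
Directional factor: 1.0 + 0.5 sin^1.5(30°) = 1.177.
F_nw = 0.6 × 100 × 1.177 = 70.61 ksi.
φR_n = 0.75 × 70.61 × 1.657 = 87.75 kip.

φR_n ≈ 87.7 kip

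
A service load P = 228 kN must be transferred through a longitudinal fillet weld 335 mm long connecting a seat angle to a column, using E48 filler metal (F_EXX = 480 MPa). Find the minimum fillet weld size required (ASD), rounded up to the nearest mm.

Total weld length L = 335 mm.
Required throat t_e = P × Ω / (0.6 F_EXX × L) = 228 × 2.0 / (0.6 × 480 × 335 × 10⁻³) = 4.726 mm.
Required leg w = t_e / 0.707 = 6.685 mm → use 7 mm.

w = 7 mm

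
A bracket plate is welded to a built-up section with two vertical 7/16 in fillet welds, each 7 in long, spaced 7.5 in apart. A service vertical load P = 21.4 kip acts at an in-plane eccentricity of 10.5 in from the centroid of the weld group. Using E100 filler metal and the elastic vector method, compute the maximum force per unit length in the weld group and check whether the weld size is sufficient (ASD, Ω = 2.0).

f_max ≈ 5.75 kip/in; adequate

E100XX → F_EXX = 100 ksi.
Total weld length L_w = 14 in. Treat welds as unit-width lines.
Polar moment about centroid: J = 2[d³/12 + d(b/2)²] = 2[7³/12 + 7×3.75²] = 254 in³.
Direct shear f_v = P/L_w = 21.4 / 14 = 1.529 kip/in (vertical).
Torsion M = P·e = 21.4 × 10.5 = 224.7 kip·in.
Critical point at (x, y) = (3.75, 3.5) from centroid. f_tx = M·y/J = 3.096 kip/in; f_ty = M·x/J = 3.317 kip/in.
Resultant f_max = √[f_tx² + (f_v + f_ty)²] = √[3.096² + (1.529 + 3.317)²] = 5.75 kip/in.
Capacity per unit length: r_n/Ω = (1/2.0) × 0.6 × 100 × (0.707 × 0.4375) = 9.279 kip/in.
5.75 ≤ 9.279 → adequate.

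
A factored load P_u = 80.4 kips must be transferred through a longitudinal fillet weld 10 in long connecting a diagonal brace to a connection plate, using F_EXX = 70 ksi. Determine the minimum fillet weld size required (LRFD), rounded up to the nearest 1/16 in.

Total weld length L = 10 in.
Required throat t_e = P_u / (φ × 0.6 F_EXX × L) = 80.4 / (0.75 × 0.6 × 70 × 10) = 0.2552 in.
Required leg w = t_e / 0.707 = 0.361 in → use 3/8 in.

w = 3/8 in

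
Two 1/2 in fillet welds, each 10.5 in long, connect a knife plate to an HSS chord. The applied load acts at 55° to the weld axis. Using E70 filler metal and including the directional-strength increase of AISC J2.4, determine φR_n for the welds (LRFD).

φR_n ≈ 321 kips

E70XX → F_EXX = 70 ksi.
t_e = 0.707 × 0.5 = 0.3535 in; A_we = 0.3535 × 21 = 7.423 in².
Directional factor: 1.0 + 0.5 sin^1.5(55°) = 1.371.
F_nw = 0.6 × 70 × 1.371 = 57.57 ksi.
φR_n = 0.75 × 57.57 × 7.423 = 320.5 kips.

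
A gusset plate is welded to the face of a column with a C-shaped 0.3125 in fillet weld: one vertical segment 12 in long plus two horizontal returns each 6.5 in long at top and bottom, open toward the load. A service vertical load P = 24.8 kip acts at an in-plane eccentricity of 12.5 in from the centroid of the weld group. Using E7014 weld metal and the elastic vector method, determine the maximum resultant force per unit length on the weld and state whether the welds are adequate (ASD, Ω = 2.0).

E70XX → F_EXX = 70 ksi.
Total weld length L_w = 25 in. Treat welds as unit-width lines.
Centroid: x̄ = 2×6.5×3.25 / 25 = 1.69 in from the vertical weld.
Polar moment about centroid: J = I_x + I_y = [12³/12 + 2×6.5×6²] + [12×1.69² + 2(6.5³/12 + 6.5×1.56²)] = 723.7 in³.
Direct shear f_v = P/L_w = 24.8 / 25 = 0.992 kip/in (vertical).
Torsion M = P·e = 24.8 × 12.5 = 310 kip·in.
Critical point at (x, y) = (4.81, 6) from centroid. f_tx = M·y/J = 2.57 kip/in; f_ty = M·x/J = 2.06 kip/in.
Resultant f_max = √[f_tx² + (f_v + f_ty)²] = √[2.57² + (0.992 + 2.06)²] = 3.99 kip/in.
Capacity per unit length: r_n/Ω = (1/2.0) × 0.6 × 70 × (0.707 × 0.3125) = 4.64 kip/in.
3.99 ≤ 4.64 → adequate.

f_max ≈ 3.99 kip/in; adequate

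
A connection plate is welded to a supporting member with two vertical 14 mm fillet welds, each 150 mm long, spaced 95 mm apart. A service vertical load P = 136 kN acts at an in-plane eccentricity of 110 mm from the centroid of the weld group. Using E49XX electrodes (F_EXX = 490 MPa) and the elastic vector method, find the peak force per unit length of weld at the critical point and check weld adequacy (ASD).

f_max ≈ 1370 N/mm; adequate

Total weld length L_w = 300 mm. Treat welds as unit-width lines.
Polar moment about centroid: J = 2[d³/12 + d(b/2)²] = 2[150³/12 + 150×47.5²] = 1239000 mm³.
Direct shear f_v = P/L_w = 136×10³ / 300 = 453.3 N/mm (vertical).
Torsion M = P·e = 136×10³ × 110 = 14960000 N·mm.
Critical point at (x, y) = (47.5, 75) from centroid. f_tx = M·y/J = 905.3 N/mm; f_ty = M·x/J = 573.4 N/mm.
Resultant f_max = √[f_tx² + (f_v + f_ty)²] = √[905.3² + (453.3 + 573.4)²] = 1369 N/mm.
Capacity per unit length: r_n/Ω = (1/2.0) × 0.6 × 490 × (0.707 × 14) = 1455 N/mm.
1369 ≤ 1455 → adequate.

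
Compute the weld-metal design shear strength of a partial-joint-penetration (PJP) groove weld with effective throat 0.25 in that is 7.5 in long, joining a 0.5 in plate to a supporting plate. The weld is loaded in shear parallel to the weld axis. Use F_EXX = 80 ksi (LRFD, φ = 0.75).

Effective throat (given) t_e = 0.25 in.
A_we = 0.25 × 7.5 = 1.875 in².
F_nw = 0.6 F_EXX = 48 ksi.
φR_n = 0.75 × 48 × 1.875 = 67.5 kip.

φR_n ≈ 67.5 kip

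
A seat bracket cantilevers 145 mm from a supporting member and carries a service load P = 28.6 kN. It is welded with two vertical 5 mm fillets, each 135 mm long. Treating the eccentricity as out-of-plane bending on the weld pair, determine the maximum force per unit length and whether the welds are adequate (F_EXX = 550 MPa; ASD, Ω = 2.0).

f_max ≈ 691 N/mm; NOT adequate

L_w = 2 × 135 = 270 mm; section modulus (unit throat) S = 2 × L²/6 = 6075 mm².
Direct shear f_v = P/L_w = 28.6×10³/270 = 105.9 N/mm.
Moment M = P × e = 28.6×10³ × 145 = 4147000 N·mm; bending f_b = M/S = 682.6 N/mm.
f_max = √(f_v² + f_b²) = √(105.9² + 682.6²) = 690.8 N/mm.
r_n/Ω = (1/2.0) × 0.6 × 550 × (0.707 × 5) = 583.3 N/mm → NOT adequate.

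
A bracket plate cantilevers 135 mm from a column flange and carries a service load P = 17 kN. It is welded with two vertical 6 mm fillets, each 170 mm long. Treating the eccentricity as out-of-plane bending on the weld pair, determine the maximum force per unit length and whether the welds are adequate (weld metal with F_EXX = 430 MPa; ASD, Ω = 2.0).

f_max ≈ 243 N/mm; adequate

L_w = 2 × 170 = 340 mm; section modulus (unit throat) S = 2 × L²/6 = 9633 mm².
Direct shear f_v = P/L_w = 17×10³/340 = 50 N/mm.
Moment M = P × e = 17×10³ × 135 = 2295000 N·mm; bending f_b = M/S = 238.2 N/mm.
f_max = √(f_v² + f_b²) = √(50² + 238.2²) = 243.4 N/mm.
r_n/Ω = (1/2.0) × 0.6 × 430 × (0.707 × 6) = 547.2 N/mm → adequate.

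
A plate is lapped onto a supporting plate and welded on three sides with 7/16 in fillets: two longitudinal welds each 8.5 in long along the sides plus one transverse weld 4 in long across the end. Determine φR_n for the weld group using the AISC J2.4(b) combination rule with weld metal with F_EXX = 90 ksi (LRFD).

t_e = 0.707 × 0.4375 = 0.3093 in.
R_nwl = 0.6 × 90 × 0.3093 × 17 = 283.9 kips (longitudinal, 2 welds).
R_nwt = 0.6 × 90 × 0.3093 × 4 = 66.81 kips (transverse, base value).
(i) R_nwl + R_nwt = 350.8 kips; (ii) 0.85 R_nwl + 1.5 R_nwt = 341.6 kips.
R_n = max = 350.8 kips [governs: (i)]; φR_n = 263.1 kips.

φR_n ≈ 263 kips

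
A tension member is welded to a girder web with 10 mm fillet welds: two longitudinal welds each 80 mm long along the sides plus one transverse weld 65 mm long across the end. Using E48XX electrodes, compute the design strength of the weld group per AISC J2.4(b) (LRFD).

φR_n ≈ 357 kN

E48XX → F_EXX = 480 MPa.
t_e = 0.707 × 10 = 7.07 mm.
R_nwl = 0.6 × 480 × 7.07 × 160 × 10⁻³ = 325.8 kN (longitudinal, 2 welds).
R_nwt = 0.6 × 480 × 7.07 × 65 × 10⁻³ = 132.4 kN (transverse, base value).
(i) R_nwl + R_nwt = 458.1 kN; (ii) 0.85 R_nwl + 1.5 R_nwt = 475.4 kN.
R_n = max = 475.4 kN [governs: (ii)]; φR_n = 356.6 kN.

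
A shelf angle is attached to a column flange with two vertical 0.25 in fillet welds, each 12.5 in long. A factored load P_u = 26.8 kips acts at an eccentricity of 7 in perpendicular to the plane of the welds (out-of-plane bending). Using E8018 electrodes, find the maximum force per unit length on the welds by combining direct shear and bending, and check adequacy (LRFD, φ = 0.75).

E80XX → F_EXX = 80 ksi.
L_w = 2 × 12.5 = 25 in; section modulus (unit throat) S = 2 × L²/6 = 52.08 in².
Direct shear f_v = P/L_w = 26.8/25 = 1.072 kip/in.
Moment M = P × e = 26.8 × 7 = 187.6 kip·in; bending f_b = M/S = 3.602 kip/in.
f_max = √(f_v² + f_b²) = √(1.072² + 3.602²) = 3.758 kip/in.
φr_n = 0.75 × 0.6 × 80 × (0.707 × 0.25) = 6.363 kip/in → adequate.

f_max ≈ 3.76 kip/in; adequate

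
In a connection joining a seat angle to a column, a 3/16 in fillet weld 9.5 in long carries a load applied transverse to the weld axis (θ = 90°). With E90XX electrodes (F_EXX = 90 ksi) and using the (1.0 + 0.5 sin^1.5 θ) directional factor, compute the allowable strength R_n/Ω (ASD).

R_n/Ω ≈ 51 kip

t_e = 0.707 × 0.1875 = 0.1326 in; A_we = 0.1326 × 9.5 = 1.259 in².
Directional factor: 1.0 + 0.5 sin^1.5(90°) = 1.5.
F_nw = 0.6 × 90 × 1.5 = 81 ksi.
R_n/Ω = (81 × 1.259) / 2.0 = 51 kip.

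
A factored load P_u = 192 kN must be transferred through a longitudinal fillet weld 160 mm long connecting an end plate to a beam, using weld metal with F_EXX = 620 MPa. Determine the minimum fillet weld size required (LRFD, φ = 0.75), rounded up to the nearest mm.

w = 7 mm

Total weld length L = 160 mm.
Required throat t_e = P_u / (φ × 0.6 F_EXX × L) = 192 / (0.75 × 0.6 × 620 × 160 × 10⁻³) = 4.301 mm.
Required leg w = t_e / 0.707 = 6.084 mm → use 7 mm.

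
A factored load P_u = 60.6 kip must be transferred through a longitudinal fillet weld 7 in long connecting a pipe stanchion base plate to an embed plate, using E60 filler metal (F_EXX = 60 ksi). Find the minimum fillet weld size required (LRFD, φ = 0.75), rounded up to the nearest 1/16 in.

w = 1/2 in

Total weld length L = 7 in.
Required throat t_e = P_u / (φ × 0.6 F_EXX × L) = 60.6 / (0.75 × 0.6 × 60 × 7) = 0.3206 in.
Required leg w = t_e / 0.707 = 0.4535 in → use 1/2 in.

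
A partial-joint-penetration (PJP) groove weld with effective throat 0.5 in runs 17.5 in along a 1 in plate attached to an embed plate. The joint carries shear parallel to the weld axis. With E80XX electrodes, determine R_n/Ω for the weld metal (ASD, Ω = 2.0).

R_n/Ω ≈ 210 kip

E80XX → F_EXX = 80 ksi.
Effective throat (given) t_e = 0.5 in.
A_we = 0.5 × 17.5 = 8.75 in².
F_nw = 0.6 F_EXX = 48 ksi.
R_n/Ω = (48 × 8.75) / 2.0 = 210 kip.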